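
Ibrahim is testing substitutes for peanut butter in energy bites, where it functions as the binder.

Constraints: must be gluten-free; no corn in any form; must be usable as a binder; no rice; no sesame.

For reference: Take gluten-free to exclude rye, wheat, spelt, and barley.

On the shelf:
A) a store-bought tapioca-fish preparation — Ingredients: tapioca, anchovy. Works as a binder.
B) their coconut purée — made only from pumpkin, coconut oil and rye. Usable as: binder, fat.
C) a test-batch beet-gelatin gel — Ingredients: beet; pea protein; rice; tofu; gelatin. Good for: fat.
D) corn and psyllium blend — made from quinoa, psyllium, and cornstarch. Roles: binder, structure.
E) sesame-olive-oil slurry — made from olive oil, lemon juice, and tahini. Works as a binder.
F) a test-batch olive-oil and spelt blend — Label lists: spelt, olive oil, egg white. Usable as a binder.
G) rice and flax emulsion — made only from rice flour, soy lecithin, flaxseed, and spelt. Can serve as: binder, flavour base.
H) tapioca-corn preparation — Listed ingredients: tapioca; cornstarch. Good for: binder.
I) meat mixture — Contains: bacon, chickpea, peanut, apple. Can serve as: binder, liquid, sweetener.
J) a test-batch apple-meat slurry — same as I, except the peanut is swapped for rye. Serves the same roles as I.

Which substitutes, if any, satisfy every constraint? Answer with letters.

A: every rule checks out — OK
B: has rye, so not gluten-free — out
C: not usable as a binder; has rice, so not rice-free — reject
D: has cornstarch, so not corn-free — no
E: has tahini, so not sesame-free — out
F: has spelt, so not gluten-free — no
G: has spelt, so not gluten-free; has rice flour, so not rice-free — reject
H: has cornstarch, so not corn-free — out
I: every rule checks out — keep
J: has rye, so not gluten-free — out

A, I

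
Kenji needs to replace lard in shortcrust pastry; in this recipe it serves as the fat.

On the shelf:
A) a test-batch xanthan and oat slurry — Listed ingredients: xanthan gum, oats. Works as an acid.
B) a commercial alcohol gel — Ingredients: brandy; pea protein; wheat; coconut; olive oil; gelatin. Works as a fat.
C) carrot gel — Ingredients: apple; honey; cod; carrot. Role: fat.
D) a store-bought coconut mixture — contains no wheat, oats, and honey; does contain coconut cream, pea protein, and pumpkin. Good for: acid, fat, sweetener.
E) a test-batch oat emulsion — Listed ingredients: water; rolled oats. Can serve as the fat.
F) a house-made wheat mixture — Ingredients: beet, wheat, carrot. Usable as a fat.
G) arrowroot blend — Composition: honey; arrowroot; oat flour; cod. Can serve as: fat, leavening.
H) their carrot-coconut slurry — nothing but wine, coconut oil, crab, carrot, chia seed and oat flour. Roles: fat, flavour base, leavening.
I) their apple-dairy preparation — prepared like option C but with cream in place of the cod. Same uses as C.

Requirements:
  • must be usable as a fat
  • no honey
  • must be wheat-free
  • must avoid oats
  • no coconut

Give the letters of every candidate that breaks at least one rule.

A: not usable as a fat; has oats, so not oat-free — reject
B: has wheat, so not wheat-free; has coconut, so not coconut-free — out
C: has honey, so not honey-free — out
D: has coconut cream, so not coconut-free — no
E: has rolled oats, so not oat-free — out
F: has wheat, so not wheat-free — no
G: has oat flour, so not oat-free; has honey, so not honey-free — reject
H: has oat flour, so not oat-free; has coconut oil, so not coconut-free — out
I: has honey, so not honey-free — out

A, B, C, D, E, F, G, H, I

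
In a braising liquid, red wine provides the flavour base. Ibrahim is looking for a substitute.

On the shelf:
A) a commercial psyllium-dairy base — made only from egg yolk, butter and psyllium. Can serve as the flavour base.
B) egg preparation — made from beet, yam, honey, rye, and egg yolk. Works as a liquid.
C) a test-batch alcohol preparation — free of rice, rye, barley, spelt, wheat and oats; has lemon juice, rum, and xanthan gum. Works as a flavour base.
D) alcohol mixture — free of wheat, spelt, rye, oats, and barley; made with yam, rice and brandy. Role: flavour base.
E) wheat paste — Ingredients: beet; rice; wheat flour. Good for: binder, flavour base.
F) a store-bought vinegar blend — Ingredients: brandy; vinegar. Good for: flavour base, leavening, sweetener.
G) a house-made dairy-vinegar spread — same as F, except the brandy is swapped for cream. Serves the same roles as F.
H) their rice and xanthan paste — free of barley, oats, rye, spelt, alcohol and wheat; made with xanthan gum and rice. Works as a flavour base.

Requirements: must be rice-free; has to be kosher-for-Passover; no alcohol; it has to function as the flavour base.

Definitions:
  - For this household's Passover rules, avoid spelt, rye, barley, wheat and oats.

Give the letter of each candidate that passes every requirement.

A, G

A: only butter, egg yolk, and psyllium; none excluded — OK
B: not usable as a flavour base; has rye, so not kosher-for-Passover — reject
C: has rum, so not alcohol-free — reject
D: has brandy, so not alcohol-free; has rice, so not rice-free — out
E: has wheat flour, so not kosher-for-Passover; has rice, so not rice-free — no
F: has brandy, so not alcohol-free — no
G: only cream and vinegar; none excluded — keep
H: has rice, so not rice-free — no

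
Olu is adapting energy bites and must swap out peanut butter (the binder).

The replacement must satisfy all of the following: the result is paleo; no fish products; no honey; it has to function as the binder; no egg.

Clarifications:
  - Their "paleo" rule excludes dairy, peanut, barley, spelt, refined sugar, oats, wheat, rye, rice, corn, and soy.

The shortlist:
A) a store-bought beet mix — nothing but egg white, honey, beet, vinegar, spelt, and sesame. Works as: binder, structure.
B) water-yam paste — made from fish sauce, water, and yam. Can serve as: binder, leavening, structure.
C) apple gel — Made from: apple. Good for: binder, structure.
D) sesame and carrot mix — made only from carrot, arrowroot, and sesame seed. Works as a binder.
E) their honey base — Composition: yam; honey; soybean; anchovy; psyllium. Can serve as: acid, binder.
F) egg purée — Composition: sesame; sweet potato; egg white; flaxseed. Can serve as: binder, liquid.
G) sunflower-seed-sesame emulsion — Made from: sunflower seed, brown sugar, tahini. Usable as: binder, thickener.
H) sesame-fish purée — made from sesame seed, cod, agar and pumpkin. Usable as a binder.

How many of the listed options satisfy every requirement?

2

A: has spelt, so not paleo; has honey, so not honey-free (and 1 more) — out
B: has fish sauce, so not fish-free — no
C: only apple; none excluded — valid
D: works as a binder, paleo, no fish — OK
E: has soybean, so not paleo; has anchovy, so not fish-free (and 1 more) — no
F: has egg white, so not egg-free — reject
G: has brown sugar, so not paleo — reject
H: has cod, so not fish-free — reject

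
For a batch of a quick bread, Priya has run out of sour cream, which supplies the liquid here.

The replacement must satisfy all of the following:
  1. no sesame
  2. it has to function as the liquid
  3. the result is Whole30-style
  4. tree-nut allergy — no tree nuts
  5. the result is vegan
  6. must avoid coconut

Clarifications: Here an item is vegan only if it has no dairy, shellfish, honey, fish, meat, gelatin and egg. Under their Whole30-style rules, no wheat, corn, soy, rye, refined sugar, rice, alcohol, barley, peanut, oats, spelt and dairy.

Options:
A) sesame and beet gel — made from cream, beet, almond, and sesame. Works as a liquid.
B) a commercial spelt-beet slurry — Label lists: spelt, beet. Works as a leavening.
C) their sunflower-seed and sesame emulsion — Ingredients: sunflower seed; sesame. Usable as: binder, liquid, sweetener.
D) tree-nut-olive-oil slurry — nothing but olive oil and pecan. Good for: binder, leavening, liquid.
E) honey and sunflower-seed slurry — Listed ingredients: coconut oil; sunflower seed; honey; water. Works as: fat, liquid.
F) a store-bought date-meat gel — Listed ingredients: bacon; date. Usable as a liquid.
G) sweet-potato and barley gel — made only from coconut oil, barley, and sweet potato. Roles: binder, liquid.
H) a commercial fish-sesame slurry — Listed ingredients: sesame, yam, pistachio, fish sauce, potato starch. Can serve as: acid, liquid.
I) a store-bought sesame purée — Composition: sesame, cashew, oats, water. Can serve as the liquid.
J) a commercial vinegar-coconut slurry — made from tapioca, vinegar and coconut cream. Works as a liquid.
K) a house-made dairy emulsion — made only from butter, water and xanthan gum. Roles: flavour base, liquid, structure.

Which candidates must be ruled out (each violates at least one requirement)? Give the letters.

A: has cream, so not vegan; has cream, so not Whole30-style (and 2 more) — out
B: not usable as a liquid; has spelt, so not Whole30-style — out
C: has sesame, so not sesame-free — no
D: has pecan, so not tree-nut-free — no
E: has honey, so not vegan; has coconut oil, so not coconut-free — out
F: has bacon, so not vegan — out
G: has barley, so not Whole30-style; has coconut oil, so not coconut-free — reject
H: has fish sauce, so not vegan; has sesame, so not sesame-free (and 1 more) — out
I: has oats, so not Whole30-style; has sesame, so not sesame-free (and 1 more) — out
J: has coconut cream, so not coconut-free — out
K: has butter, so not vegan; has butter, so not Whole30-style — no

A, B, C, D, E, F, G, H, I, J, K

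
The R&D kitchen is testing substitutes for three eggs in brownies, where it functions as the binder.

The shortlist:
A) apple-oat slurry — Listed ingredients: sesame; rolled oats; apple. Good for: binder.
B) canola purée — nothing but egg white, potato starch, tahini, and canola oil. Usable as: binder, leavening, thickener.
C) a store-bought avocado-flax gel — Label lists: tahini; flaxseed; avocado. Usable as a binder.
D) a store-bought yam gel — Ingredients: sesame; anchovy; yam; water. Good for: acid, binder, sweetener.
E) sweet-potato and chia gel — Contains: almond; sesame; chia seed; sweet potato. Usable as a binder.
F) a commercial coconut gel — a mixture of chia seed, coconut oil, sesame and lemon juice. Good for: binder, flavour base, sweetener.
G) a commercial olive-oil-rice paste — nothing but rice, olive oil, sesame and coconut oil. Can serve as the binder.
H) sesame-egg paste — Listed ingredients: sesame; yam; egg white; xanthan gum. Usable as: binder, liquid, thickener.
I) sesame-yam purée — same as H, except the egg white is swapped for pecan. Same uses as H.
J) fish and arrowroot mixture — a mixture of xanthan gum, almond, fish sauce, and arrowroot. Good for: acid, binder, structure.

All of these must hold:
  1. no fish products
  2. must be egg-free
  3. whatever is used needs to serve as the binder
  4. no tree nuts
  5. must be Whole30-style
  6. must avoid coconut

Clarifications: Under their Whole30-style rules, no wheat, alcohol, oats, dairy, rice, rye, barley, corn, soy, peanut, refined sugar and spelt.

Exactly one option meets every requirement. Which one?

C

A: has rolled oats, so not Whole30-style — reject
B: has egg white, so not egg-free — out
C: works as a binder, no egg, no fish — OK
D: has anchovy, so not fish-free — out
E: has almond, so not tree-nut-free — out
F: has coconut oil, so not coconut-free — no
G: has rice, so not Whole30-style; has coconut oil, so not coconut-free — out
H: has egg white, so not egg-free — out
I: has pecan, so not tree-nut-free — out
J: has fish sauce, so not fish-free; has almond, so not tree-nut-free — out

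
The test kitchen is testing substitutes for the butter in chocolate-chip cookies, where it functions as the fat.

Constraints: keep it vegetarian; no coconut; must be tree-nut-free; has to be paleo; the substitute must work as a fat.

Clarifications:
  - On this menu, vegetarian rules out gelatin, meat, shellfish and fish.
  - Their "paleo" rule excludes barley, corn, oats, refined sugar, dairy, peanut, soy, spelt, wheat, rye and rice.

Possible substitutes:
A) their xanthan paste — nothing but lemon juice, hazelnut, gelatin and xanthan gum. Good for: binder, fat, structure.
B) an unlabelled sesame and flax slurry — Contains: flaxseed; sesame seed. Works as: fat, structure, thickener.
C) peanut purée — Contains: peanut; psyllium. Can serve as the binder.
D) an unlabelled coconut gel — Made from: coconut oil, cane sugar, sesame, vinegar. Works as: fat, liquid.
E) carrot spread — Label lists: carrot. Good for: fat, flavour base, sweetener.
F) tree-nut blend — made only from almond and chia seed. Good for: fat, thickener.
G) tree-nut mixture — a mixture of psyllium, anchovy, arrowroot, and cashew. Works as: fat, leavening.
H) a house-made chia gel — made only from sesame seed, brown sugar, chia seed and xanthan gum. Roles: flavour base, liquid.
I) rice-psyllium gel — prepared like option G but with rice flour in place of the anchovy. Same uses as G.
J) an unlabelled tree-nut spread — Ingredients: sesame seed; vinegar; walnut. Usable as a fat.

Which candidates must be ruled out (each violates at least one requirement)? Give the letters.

A, C, D, F, G, H, I, J

A: has gelatin, so not vegetarian; has hazelnut, so not tree-nut-free — reject
B: vegetarian, no tree nuts — OK
C: not usable as a fat; has peanut, so not paleo — reject
D: has cane sugar, so not paleo; has coconut oil, so not coconut-free — reject
E: nothing on the exclusion list — valid
F: has almond, so not tree-nut-free — reject
G: has anchovy, so not vegetarian; has cashew, so not tree-nut-free — out
H: not usable as a fat; has brown sugar, so not paleo — out
I: has rice flour, so not paleo; has cashew, so not tree-nut-free — out
J: has walnut, so not tree-nut-free — out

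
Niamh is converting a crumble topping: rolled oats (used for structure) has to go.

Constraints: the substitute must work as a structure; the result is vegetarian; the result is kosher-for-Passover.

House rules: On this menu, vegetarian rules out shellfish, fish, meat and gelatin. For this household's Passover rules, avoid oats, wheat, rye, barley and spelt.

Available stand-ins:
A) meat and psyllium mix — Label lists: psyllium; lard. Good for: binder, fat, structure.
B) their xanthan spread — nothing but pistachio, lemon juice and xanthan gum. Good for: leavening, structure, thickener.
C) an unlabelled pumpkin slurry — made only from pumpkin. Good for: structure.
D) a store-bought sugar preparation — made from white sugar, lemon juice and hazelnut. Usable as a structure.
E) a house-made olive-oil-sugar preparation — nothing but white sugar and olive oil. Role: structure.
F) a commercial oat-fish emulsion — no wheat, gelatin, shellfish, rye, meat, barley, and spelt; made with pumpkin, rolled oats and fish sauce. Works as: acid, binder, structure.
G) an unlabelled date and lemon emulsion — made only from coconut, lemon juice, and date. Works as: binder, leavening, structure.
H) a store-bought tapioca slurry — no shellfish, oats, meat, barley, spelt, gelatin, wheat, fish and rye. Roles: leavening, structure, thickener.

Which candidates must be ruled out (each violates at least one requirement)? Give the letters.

A: has lard, so not vegetarian — reject
B: all constraints satisfied — OK
C: kosher-for-Passover, vegetarian — keep
D: all constraints satisfied — keep
E: nothing on the exclusion list — keep
F: has fish sauce, so not vegetarian; has rolled oats, so not kosher-for-Passover — no
G: only coconut, lemon juice and date; none excluded — keep
H: works as a structure, kosher-for-Passover, vegetarian — keep

A, F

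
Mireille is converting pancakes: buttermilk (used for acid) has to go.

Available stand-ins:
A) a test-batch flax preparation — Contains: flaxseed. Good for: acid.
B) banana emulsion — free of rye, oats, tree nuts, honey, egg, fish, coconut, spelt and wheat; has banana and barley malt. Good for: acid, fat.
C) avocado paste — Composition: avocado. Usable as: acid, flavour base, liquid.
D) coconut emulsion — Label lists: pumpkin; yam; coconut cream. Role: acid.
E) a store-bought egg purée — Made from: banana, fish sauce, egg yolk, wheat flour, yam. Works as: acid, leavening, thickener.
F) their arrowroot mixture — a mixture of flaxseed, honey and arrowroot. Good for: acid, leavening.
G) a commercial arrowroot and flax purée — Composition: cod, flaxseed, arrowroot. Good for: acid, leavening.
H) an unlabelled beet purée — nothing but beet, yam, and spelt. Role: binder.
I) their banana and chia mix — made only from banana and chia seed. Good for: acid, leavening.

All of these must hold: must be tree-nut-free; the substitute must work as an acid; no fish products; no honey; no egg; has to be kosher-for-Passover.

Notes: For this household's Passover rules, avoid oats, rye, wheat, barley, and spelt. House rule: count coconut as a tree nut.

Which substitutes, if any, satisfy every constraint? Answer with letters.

A, C, I

A: only flaxseed; none excluded — OK
B: has barley malt, so not kosher-for-Passover — out
C: no fish, no honey — valid
D: has coconut cream, so not tree-nut-free — out
E: has wheat flour, so not kosher-for-Passover; has egg yolk, so not egg-free (and 1 more) — out
F: has honey, so not honey-free — no
G: has cod, so not fish-free — reject
H: not usable as an acid; has spelt, so not kosher-for-Passover — no
I: only chia seed and banana; none excluded — OK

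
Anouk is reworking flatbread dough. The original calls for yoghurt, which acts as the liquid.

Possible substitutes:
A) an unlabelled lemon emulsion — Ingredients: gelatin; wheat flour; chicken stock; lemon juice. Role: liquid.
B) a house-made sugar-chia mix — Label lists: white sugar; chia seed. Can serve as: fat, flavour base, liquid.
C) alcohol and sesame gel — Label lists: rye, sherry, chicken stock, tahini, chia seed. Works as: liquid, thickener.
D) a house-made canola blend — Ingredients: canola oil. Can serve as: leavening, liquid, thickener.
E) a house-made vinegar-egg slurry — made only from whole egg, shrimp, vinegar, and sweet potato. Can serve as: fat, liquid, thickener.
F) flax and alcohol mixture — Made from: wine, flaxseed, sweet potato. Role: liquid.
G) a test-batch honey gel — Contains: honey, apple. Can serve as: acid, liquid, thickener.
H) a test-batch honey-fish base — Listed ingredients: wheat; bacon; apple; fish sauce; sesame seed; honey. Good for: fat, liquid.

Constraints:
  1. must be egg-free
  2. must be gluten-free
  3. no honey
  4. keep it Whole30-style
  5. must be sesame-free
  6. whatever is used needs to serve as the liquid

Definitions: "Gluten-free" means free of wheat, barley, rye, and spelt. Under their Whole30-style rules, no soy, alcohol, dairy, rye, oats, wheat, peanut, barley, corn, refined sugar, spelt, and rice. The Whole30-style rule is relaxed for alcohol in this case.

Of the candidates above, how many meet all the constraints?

A: has wheat flour, so not gluten-free; has wheat flour, so not Whole30-style — reject
B: has white sugar, so not Whole30-style — reject
C: has rye, so not gluten-free; has rye, so not Whole30-style (and 1 more) — reject
D: only canola oil; none excluded — valid
E: has whole egg, so not egg-free — no
F: alcohol is permitted under the Whole30-style carve-out; nothing else excluded — keep
G: has honey, so not honey-free — reject
H: has wheat, so not gluten-free; has wheat, so not Whole30-style (and 2 more) — reject

2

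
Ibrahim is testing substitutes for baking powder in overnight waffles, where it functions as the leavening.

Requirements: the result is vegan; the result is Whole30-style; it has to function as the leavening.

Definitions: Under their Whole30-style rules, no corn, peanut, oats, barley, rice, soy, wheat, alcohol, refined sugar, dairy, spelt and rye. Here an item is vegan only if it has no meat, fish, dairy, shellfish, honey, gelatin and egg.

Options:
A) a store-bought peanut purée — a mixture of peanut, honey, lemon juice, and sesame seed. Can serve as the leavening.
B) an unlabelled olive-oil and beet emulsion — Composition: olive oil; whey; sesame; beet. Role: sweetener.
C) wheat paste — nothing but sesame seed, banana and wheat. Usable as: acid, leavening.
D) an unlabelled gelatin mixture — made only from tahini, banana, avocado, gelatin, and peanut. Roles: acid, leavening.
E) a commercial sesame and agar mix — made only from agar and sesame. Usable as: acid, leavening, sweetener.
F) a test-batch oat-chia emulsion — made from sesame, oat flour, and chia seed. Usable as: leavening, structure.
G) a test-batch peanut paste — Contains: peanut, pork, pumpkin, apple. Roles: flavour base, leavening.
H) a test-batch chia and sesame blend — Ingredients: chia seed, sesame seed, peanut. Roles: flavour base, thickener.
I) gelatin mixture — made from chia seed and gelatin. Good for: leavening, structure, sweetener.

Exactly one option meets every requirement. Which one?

A: has peanut, so not Whole30-style; has honey, so not vegan — reject
B: not usable as a leavening; has whey, so not Whole30-style (and 1 more) — out
C: has wheat, so not Whole30-style — no
D: has peanut, so not Whole30-style; has gelatin, so not vegan — no
E: Whole30-style, vegan — valid
F: has oat flour, so not Whole30-style — out
G: has peanut, so not Whole30-style; has pork, so not vegan — reject
H: not usable as a leavening; has peanut, so not Whole30-style — no
I: has gelatin, so not vegan — reject

E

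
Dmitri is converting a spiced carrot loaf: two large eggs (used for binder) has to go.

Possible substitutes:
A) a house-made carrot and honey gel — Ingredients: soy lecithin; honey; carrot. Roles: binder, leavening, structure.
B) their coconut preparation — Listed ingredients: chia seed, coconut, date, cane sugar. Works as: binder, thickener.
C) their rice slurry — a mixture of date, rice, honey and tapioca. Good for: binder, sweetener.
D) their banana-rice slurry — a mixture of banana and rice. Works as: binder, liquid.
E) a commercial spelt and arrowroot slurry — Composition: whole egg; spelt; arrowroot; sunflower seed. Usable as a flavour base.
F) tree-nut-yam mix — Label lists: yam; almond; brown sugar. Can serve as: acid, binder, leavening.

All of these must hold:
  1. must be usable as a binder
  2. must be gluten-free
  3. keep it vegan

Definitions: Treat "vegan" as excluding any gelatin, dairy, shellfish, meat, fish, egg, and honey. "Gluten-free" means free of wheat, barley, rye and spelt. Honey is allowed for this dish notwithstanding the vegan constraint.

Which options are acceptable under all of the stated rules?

A, B, C, D, F

A: honey is permitted under the vegan carve-out; nothing else excluded — valid
B: coconut and cane sugar etc. — none of it excluded — OK
C: honey is permitted under the vegan carve-out; nothing else excluded — keep
D: every rule checks out — valid
E: not usable as a binder; has whole egg, so not vegan (and 1 more) — reject
F: only brown sugar, almond and yam; none excluded — valid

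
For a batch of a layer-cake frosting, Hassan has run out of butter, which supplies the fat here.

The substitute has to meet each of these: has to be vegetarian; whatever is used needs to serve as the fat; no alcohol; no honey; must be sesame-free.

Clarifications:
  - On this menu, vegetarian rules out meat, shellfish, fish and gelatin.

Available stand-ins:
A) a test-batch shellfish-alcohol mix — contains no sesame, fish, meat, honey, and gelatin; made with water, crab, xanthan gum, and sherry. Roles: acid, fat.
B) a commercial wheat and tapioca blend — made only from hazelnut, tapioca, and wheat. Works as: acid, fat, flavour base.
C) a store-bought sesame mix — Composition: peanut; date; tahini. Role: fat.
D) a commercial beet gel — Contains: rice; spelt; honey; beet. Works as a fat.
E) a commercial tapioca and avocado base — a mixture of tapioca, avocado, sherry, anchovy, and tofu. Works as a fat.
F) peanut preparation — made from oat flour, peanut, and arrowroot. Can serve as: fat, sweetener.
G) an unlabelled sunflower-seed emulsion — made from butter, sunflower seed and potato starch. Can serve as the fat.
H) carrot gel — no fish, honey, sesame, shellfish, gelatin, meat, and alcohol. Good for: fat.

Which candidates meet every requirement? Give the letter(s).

B, F, G, H

A: has crab, so not vegetarian; has sherry, so not alcohol-free — out
B: vegetarian, no alcohol — OK
C: has tahini, so not sesame-free — out
D: has honey, so not honey-free — reject
E: has anchovy, so not vegetarian; has sherry, so not alcohol-free — reject
F: all constraints satisfied — OK
G: vegetarian, no honey — OK
H: all constraints satisfied — valid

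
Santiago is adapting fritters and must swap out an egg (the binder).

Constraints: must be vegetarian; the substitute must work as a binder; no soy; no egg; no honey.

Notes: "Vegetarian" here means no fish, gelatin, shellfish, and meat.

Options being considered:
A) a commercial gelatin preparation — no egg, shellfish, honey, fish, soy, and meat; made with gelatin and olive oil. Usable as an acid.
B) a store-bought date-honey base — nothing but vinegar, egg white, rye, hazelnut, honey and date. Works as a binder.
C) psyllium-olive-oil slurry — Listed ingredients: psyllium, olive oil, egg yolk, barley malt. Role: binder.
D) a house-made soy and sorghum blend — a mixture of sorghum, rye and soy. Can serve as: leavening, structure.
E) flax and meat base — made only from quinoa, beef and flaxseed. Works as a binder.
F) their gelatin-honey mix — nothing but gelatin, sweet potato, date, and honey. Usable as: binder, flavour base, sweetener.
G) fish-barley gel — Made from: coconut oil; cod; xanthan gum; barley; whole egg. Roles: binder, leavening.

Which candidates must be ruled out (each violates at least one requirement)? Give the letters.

A: not usable as a binder; has gelatin, so not vegetarian — no
B: has honey, so not honey-free; has egg white, so not egg-free — reject
C: has egg yolk, so not egg-free — no
D: not usable as a binder; has soy, so not soy-free — no
E: has beef, so not vegetarian — no
F: has gelatin, so not vegetarian; has honey, so not honey-free — no
G: has cod, so not vegetarian; has whole egg, so not egg-free — out

A, B, C, D, E, F, G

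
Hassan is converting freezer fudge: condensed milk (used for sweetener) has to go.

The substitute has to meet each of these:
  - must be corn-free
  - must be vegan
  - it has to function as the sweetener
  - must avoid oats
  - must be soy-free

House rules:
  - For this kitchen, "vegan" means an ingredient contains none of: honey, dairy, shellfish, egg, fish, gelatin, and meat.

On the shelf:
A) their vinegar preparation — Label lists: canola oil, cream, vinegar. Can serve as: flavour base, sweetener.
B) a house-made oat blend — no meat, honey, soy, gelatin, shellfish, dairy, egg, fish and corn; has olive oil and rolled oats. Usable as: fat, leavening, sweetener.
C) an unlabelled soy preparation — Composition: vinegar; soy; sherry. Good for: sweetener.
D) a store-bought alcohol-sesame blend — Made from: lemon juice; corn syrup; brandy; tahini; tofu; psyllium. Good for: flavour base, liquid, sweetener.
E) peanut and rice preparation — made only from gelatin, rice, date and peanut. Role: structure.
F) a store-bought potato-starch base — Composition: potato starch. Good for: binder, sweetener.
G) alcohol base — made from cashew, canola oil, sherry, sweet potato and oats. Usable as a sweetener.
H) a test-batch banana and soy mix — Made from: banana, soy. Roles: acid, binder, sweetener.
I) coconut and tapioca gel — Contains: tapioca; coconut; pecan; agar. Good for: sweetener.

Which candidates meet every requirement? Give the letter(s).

A: has cream, so not vegan — reject
B: has rolled oats, so not oat-free — no
C: has soy, so not soy-free — reject
D: has tofu, so not soy-free; has corn syrup, so not corn-free — reject
E: not usable as a sweetener; has gelatin, so not vegan — reject
F: only potato starch; none excluded — keep
G: has oats, so not oat-free — out
H: has soy, so not soy-free — reject
I: nothing on the exclusion list — valid

F, I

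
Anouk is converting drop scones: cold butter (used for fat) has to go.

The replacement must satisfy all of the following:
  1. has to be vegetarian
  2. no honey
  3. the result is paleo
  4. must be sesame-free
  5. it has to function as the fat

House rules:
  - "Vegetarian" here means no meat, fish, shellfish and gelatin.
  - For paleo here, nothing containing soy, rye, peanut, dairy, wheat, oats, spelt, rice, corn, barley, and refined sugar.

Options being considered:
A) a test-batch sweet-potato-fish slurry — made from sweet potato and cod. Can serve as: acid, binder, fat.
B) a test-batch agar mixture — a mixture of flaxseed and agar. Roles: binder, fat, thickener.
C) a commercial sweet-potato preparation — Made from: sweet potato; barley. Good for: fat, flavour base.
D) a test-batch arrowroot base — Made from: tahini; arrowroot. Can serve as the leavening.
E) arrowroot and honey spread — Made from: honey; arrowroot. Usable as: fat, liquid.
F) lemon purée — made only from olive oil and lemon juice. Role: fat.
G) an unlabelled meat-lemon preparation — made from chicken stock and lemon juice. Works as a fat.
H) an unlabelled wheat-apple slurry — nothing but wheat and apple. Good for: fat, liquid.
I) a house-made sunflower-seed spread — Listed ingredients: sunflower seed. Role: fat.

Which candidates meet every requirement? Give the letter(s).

A: has cod, so not vegetarian — out
B: all constraints satisfied — valid
C: has barley, so not paleo — no
D: not usable as a fat; has tahini, so not sesame-free — out
E: has honey, so not honey-free — out
F: only olive oil and lemon juice; none excluded — OK
G: has chicken stock, so not vegetarian — reject
H: has wheat, so not paleo — out
I: only sunflower seed; none excluded — OK

B, F, I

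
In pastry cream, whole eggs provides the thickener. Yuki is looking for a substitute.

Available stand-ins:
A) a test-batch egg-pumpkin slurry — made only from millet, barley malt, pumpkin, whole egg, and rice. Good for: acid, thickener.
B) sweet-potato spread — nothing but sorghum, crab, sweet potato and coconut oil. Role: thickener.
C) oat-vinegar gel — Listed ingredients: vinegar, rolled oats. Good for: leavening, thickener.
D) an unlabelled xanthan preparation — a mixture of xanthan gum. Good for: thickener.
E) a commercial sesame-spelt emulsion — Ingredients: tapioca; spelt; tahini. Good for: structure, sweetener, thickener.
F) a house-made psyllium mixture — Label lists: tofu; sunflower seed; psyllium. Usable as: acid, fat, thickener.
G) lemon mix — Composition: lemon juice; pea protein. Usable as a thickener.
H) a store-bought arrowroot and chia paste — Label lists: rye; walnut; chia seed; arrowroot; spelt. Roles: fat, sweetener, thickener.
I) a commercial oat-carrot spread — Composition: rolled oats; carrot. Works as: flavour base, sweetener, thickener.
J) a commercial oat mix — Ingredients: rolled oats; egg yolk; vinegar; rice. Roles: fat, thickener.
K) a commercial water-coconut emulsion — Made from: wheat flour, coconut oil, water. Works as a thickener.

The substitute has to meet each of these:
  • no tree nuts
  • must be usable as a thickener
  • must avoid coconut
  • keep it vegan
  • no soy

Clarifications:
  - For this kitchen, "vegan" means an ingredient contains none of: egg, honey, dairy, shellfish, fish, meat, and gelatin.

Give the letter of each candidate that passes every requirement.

A: has whole egg, so not vegan — out
B: has crab, so not vegan; has coconut oil, so not coconut-free — out
C: every rule checks out — OK
D: vegan, no soy — keep
E: no coconut, vegan — valid
F: has tofu, so not soy-free — no
G: all constraints satisfied — OK
H: has walnut, so not tree-nut-free — reject
I: only rolled oats and carrot; none excluded — OK
J: has egg yolk, so not vegan — reject
K: has coconut oil, so not coconut-free — out

C, D, E, G, I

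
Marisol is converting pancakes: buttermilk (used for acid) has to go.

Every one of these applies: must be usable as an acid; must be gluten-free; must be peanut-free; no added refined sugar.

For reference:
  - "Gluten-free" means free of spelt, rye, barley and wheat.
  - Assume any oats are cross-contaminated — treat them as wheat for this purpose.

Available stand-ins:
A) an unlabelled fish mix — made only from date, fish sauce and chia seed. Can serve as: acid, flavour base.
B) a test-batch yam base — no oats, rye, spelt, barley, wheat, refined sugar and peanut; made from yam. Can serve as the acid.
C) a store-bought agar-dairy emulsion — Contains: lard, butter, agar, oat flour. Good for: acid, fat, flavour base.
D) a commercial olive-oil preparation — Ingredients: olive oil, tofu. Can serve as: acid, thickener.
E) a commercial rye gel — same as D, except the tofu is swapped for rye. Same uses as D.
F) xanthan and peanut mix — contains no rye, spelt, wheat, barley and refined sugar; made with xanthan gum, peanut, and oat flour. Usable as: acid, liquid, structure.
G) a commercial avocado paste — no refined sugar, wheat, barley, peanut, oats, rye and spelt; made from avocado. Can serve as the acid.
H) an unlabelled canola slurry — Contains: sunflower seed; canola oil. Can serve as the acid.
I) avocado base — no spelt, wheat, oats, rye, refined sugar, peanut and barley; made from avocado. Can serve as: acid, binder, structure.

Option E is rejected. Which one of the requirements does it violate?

usable as an acid: satisfied
gluten-free: has rye — fails
no-added-sugar: satisfied
peanut-free: satisfied

gluten-free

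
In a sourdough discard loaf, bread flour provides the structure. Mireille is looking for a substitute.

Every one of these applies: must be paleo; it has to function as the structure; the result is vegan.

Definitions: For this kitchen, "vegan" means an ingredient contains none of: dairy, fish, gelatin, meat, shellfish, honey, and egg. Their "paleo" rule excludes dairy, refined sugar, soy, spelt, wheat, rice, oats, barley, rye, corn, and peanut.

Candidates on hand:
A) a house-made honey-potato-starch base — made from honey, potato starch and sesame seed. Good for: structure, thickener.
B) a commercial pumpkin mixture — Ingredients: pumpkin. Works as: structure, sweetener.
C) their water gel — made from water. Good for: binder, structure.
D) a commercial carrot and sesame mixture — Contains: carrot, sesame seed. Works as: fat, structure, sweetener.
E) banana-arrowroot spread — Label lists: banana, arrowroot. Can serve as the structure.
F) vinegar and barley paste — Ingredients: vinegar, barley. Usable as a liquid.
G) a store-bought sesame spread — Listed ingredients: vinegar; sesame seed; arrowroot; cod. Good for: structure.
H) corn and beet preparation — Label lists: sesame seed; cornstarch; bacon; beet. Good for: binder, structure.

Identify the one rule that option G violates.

usable as a structure: satisfied
vegan: has cod — fails
paleo: satisfied

vegan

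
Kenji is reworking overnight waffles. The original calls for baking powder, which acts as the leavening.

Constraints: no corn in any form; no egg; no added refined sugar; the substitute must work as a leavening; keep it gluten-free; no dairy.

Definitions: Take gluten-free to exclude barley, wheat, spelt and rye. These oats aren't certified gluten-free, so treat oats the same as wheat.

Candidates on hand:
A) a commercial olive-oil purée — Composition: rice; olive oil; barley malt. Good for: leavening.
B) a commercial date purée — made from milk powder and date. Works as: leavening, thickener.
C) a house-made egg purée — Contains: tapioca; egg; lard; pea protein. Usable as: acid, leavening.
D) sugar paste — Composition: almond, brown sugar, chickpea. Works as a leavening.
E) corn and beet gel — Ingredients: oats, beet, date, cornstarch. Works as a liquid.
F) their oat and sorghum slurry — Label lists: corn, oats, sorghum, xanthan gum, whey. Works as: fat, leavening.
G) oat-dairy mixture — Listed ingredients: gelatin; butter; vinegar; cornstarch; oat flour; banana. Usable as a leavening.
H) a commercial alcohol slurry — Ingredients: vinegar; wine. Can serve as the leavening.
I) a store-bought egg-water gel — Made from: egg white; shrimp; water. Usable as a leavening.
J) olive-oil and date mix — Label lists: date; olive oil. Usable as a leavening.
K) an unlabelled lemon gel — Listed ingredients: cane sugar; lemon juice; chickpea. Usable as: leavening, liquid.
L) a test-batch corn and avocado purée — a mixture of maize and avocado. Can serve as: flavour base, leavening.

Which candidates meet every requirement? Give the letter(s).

A: has barley malt, so not gluten-free — reject
B: has milk powder, so not dairy-free — out
C: has egg, so not egg-free — no
D: has brown sugar, so not no-added-sugar — no
E: not usable as a leavening; has oats, so not gluten-free (and 1 more) — out
F: has oats, so not gluten-free; has whey, so not dairy-free (and 1 more) — reject
G: has oat flour, so not gluten-free; has butter, so not dairy-free (and 1 more) — out
H: works as a leavening, no egg, no corn — OK
I: has egg white, so not egg-free — no
J: gluten-free, no corn — keep
K: has cane sugar, so not no-added-sugar — out
L: has maize, so not corn-free — reject

H, J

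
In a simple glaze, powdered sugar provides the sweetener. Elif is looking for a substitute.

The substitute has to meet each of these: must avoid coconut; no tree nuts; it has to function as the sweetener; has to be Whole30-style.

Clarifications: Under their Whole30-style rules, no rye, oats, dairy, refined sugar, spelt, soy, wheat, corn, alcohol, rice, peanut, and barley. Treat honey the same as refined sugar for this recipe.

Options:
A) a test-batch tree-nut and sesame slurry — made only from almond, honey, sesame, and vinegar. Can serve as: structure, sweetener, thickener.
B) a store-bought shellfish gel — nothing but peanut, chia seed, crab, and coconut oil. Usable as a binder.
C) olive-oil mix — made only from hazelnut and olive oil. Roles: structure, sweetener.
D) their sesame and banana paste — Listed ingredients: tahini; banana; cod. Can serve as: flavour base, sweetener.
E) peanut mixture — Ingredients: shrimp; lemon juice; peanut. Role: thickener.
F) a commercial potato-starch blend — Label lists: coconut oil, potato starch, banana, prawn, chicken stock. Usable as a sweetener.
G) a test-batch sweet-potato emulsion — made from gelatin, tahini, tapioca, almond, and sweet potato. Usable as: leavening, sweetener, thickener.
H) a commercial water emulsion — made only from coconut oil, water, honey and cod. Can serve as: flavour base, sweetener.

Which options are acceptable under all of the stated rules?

D

A: has honey, so not Whole30-style; has almond, so not tree-nut-free — no
B: not usable as a sweetener; has peanut, so not Whole30-style (and 1 more) — no
C: has hazelnut, so not tree-nut-free — reject
D: works as a sweetener, no tree nuts, Whole30-style — valid
E: not usable as a sweetener; has peanut, so not Whole30-style — reject
F: has coconut oil, so not coconut-free — reject
G: has almond, so not tree-nut-free — out
H: has honey, so not Whole30-style; has coconut oil, so not coconut-free — out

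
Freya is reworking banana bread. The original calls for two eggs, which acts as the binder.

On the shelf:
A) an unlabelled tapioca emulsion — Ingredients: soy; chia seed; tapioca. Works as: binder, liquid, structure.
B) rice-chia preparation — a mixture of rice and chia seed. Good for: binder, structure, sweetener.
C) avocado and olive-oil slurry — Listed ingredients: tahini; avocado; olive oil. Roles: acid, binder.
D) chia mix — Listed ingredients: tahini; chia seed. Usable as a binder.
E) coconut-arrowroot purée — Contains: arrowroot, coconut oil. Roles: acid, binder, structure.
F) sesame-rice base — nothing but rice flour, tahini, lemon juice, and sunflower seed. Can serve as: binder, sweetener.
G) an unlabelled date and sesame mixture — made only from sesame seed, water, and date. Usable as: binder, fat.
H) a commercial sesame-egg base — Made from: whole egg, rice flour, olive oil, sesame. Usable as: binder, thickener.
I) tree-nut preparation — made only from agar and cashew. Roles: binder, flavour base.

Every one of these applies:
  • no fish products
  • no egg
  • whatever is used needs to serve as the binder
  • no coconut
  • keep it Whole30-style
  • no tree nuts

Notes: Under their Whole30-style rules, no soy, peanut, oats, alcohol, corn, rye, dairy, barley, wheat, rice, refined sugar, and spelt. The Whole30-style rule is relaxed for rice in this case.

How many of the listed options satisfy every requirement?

A: has soy, so not Whole30-style — no
B: rice is permitted under the Whole30-style carve-out; nothing else excluded — valid
C: only tahini, avocado and olive oil; none excluded — OK
D: every rule checks out — OK
E: has coconut oil, so not coconut-free — no
F: rice is permitted under the Whole30-style carve-out; nothing else excluded — OK
G: works as a binder, no egg, Whole30-style — OK
H: has whole egg, so not egg-free — no
I: has cashew, so not tree-nut-free — out

5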